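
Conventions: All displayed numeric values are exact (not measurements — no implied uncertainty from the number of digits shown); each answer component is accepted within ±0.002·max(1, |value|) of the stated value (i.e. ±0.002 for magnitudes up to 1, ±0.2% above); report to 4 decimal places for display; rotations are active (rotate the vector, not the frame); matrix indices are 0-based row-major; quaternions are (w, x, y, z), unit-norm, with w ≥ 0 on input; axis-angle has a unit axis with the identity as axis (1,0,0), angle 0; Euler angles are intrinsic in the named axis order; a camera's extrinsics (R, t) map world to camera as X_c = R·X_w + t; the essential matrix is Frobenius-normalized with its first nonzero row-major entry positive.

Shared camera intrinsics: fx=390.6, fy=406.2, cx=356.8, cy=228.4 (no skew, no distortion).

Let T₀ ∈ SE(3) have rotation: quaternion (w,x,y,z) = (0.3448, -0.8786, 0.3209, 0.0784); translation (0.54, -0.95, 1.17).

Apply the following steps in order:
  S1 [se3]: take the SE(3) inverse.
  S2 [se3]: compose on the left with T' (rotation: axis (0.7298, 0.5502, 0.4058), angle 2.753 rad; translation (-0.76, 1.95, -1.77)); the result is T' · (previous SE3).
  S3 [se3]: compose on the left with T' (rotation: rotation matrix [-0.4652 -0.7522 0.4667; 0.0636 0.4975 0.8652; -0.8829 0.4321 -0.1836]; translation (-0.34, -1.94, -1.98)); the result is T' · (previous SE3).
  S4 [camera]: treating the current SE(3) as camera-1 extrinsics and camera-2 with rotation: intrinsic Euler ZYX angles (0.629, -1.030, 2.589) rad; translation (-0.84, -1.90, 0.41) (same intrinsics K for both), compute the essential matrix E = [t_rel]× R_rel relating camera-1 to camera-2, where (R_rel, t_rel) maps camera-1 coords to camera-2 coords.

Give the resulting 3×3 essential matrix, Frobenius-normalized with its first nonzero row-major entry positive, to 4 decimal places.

after S1 (invert_se3): R=[0.7817 -0.5098 -0.3591; -0.6180 -0.5562 -0.5556; 0.0835 0.6562 -0.7499], t=(-0.4864, 0.4553, 1.4557)
after S2 (compose_se3): R=[-0.2395 0.1155 -0.9640; 0.9491 -0.1814 -0.2575; -0.2046 -0.9766 -0.0661], t=(0.6069, 1.5665, -2.5099)
after S3 (compose_se3): R=[-0.6980 -0.3731 0.6113; 0.2799 -0.9278 -0.2466; 0.6592 -0.0010 0.7520], t=(-2.9720, -3.2936, -1.3781)
after S4 (essential): [0.4336 -0.5071 -0.2187; 0.0172 -0.1014 0.4678; 0.0958 -0.2017 0.4772]

matrix = [0.4336 -0.5071 -0.2187; 0.0172 -0.1014 0.4678; 0.0958 -0.2017 0.4772]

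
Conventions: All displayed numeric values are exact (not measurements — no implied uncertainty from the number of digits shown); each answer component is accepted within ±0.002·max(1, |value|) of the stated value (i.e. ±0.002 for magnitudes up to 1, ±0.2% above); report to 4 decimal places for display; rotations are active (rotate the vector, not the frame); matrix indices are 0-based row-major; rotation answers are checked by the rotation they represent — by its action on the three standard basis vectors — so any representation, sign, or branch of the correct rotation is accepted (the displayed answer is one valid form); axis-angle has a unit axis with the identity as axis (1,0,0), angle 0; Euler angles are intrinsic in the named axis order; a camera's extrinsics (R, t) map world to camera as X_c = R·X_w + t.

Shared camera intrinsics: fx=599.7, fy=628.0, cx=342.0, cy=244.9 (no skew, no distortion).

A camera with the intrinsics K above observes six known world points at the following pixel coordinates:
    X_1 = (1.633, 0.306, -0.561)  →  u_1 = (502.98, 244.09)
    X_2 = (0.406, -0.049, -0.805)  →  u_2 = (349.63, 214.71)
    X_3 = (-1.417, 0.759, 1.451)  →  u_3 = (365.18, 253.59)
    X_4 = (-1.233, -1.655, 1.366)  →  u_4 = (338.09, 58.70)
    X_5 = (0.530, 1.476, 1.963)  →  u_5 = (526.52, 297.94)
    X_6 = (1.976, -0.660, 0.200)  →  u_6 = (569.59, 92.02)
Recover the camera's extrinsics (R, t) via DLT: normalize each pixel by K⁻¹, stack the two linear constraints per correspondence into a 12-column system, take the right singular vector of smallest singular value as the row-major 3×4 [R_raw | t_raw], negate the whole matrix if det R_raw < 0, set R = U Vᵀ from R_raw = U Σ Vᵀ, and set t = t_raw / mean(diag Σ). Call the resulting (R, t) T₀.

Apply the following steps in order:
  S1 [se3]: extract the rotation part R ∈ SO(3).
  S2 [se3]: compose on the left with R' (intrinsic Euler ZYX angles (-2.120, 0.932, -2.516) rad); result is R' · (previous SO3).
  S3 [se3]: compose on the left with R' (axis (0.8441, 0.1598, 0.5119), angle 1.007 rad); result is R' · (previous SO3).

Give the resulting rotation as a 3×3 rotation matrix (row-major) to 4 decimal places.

rotation (matrix) = ((-0.5415, -0.7847, 0.3018), (-0.5250, 0.5960, 0.6076), (-0.6566, 0.1705, -0.7347))

source (pnp_recover): camera pose = R=[0.7429 0.1829 0.6439; -0.0432 0.9731 -0.2265; -0.6680 0.1405 0.7308], t=(0.2900, -0.3600, 5.9203)
after S1 (rot_of_se3): [0.7429 0.1829 0.6439; -0.0432 0.9731 -0.2265; -0.6680 0.1405 0.7308]
after S2 (compose_so3): [-0.7725 -0.3730 0.5138; -0.5800 0.7440 -0.3319; -0.2585 -0.5544 -0.7911]
after S3 (compose_so3): [-0.5415 -0.7847 0.3018; -0.5250 0.5960 0.6076; -0.6566 0.1705 -0.7347]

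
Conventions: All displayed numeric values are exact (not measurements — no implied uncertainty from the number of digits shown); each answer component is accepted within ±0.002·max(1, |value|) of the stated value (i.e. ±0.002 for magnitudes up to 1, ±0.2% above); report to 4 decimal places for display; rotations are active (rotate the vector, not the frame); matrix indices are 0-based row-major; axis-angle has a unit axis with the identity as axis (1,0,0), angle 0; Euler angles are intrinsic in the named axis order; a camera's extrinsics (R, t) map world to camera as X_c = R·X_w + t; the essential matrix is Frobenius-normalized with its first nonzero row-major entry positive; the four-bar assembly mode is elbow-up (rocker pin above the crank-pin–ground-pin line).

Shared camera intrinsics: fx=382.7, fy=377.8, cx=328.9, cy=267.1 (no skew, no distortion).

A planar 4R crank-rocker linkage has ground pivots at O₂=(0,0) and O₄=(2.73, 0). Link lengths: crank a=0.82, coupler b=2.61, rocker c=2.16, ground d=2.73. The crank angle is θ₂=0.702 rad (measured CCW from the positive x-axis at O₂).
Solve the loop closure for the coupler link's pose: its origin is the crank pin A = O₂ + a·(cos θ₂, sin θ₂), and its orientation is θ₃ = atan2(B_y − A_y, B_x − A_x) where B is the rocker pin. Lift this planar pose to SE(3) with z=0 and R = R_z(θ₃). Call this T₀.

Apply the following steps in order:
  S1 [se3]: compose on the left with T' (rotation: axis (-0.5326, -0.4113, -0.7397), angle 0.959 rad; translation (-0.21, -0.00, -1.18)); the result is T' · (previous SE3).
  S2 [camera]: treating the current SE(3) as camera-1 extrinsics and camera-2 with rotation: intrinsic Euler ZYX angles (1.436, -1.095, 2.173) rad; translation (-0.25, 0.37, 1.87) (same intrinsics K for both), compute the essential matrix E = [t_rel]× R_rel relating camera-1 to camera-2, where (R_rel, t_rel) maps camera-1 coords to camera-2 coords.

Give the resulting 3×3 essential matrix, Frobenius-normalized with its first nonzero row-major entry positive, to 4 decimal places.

source (fourbar_fk): coupler pose = R=[0.7812 -0.6243 0.0000; 0.6243 0.7812 0.0000; 0.0000 0.0000 1.0000], t=(0.6261, 0.5295, 0.0000)
after S1 (compose_se3): R=[0.9792 0.1119 -0.1690; 0.0034 0.8247 0.5655; 0.2027 -0.5543 0.8072], t=(0.5952, 0.0215, -1.0265)
after S2 (essential): [0.3377 0.2986 -0.5338; -0.1226 0.4118 0.2550; 0.0502 -0.4894 -0.1423]

matrix = [0.3377 0.2986 -0.5338; -0.1226 0.4118 0.2550; 0.0502 -0.4894 -0.1423]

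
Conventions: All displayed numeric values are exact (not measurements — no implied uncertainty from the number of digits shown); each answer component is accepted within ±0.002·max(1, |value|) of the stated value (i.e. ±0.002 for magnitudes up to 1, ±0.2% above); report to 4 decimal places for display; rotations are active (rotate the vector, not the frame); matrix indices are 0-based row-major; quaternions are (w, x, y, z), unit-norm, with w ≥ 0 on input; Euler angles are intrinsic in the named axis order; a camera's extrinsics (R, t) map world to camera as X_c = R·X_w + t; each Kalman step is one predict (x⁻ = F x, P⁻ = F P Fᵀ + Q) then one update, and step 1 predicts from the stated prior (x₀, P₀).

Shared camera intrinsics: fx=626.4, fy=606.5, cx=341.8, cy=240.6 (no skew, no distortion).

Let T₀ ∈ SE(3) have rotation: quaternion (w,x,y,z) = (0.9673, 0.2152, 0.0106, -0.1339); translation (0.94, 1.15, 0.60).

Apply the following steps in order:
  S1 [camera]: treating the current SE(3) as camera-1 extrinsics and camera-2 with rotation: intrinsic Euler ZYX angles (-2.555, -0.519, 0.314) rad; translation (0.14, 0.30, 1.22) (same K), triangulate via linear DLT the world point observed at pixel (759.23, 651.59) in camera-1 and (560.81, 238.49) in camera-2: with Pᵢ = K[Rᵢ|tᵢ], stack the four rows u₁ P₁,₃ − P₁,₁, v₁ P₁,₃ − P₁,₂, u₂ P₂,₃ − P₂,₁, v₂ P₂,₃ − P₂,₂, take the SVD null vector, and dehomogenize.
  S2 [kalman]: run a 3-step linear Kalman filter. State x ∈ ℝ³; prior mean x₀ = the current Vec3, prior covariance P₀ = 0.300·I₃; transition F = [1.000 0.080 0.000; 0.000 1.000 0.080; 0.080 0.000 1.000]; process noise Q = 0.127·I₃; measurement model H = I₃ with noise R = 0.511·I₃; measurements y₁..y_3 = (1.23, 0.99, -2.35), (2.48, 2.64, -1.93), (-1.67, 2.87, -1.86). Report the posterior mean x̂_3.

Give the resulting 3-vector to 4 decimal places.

after S1 (triangulate): (0.3283, 1.1965, 1.3394)
after S2 (kf_track): (0.3250, 2.0655, -1.2476)

result = (0.3250, 2.0655, -1.2476)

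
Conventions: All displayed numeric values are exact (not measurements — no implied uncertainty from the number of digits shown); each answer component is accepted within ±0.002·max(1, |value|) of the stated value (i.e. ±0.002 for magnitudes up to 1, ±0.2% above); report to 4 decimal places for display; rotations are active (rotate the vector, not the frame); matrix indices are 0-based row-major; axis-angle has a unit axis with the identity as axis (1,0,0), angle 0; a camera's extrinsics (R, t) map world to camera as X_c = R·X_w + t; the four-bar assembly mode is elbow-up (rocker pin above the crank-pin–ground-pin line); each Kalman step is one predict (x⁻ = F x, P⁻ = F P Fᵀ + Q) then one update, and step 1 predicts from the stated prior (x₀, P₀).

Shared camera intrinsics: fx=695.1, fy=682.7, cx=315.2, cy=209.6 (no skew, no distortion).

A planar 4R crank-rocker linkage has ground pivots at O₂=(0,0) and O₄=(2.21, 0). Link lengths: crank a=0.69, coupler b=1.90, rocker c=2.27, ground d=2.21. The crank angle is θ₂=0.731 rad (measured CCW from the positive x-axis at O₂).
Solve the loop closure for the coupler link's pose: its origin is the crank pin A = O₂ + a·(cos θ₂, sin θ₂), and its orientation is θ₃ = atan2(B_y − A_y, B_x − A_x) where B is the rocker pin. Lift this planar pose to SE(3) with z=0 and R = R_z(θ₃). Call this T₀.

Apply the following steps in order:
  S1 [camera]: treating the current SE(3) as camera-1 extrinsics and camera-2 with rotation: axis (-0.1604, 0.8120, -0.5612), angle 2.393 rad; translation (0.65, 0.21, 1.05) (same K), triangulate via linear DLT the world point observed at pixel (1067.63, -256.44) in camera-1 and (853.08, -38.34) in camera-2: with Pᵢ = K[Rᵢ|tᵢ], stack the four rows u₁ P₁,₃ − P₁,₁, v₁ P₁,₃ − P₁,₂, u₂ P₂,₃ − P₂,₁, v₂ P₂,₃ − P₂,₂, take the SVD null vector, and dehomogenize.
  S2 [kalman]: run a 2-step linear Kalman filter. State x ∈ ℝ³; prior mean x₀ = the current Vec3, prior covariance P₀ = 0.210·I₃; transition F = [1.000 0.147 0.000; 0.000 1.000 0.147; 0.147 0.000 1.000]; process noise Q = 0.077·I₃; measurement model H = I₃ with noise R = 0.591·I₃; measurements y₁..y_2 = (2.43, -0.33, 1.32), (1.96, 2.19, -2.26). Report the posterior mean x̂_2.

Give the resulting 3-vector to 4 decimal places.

source (fourbar_fk): coupler pose = R=[0.4784 -0.8781 0.0000; 0.8781 0.4784 0.0000; 0.0000 0.0000 1.0000], t=(0.5137, 0.4607, 0.0000)
after S1 (triangulate): (-0.7633, -1.5389, 1.3856)
after S2 (kf_track): (0.6128, 0.1459, 0.4058)

result = (0.6128, 0.1459, 0.4058)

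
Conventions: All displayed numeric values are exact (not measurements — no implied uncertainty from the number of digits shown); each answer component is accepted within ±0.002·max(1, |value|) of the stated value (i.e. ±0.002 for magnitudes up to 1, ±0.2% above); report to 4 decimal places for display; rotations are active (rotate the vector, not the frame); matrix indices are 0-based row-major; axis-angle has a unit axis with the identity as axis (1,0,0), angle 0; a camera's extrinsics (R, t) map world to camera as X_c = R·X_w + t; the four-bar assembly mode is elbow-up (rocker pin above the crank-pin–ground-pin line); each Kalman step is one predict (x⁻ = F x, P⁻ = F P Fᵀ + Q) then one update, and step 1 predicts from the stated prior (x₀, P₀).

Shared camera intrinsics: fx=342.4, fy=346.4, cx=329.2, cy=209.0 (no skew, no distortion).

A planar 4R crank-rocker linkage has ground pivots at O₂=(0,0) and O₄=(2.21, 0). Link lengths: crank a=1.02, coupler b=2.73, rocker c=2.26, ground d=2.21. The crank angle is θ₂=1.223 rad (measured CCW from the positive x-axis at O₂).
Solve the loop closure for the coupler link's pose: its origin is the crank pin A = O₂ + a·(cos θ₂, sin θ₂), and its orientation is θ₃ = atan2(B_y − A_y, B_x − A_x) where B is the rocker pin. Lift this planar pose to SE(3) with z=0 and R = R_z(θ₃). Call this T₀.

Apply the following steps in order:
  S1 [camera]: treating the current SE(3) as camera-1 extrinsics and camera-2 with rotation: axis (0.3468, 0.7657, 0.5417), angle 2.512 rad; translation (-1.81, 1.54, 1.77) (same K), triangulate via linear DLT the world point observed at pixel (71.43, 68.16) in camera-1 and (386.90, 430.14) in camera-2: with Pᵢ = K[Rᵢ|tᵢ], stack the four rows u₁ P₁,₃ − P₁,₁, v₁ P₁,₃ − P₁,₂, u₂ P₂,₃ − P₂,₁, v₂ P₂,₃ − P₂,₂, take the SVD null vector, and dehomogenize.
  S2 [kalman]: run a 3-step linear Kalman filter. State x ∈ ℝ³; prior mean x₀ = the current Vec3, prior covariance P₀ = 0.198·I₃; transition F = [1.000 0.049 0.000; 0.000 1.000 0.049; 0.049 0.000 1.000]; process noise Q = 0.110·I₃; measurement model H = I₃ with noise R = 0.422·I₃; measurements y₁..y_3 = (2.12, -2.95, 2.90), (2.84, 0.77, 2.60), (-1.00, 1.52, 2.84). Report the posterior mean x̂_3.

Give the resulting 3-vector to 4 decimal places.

source (fourbar_fk): coupler pose = R=[0.8934 -0.4492 0.0000; 0.4492 0.8934 0.0000; 0.0000 0.0000 1.0000], t=(0.3476, 0.9589, 0.0000)
after S1 (triangulate): (-1.8273, -0.7325, 1.2698)
after S2 (kf_track): (0.2256, 0.3363, 2.5118)

result = (0.2256, 0.3363, 2.5118)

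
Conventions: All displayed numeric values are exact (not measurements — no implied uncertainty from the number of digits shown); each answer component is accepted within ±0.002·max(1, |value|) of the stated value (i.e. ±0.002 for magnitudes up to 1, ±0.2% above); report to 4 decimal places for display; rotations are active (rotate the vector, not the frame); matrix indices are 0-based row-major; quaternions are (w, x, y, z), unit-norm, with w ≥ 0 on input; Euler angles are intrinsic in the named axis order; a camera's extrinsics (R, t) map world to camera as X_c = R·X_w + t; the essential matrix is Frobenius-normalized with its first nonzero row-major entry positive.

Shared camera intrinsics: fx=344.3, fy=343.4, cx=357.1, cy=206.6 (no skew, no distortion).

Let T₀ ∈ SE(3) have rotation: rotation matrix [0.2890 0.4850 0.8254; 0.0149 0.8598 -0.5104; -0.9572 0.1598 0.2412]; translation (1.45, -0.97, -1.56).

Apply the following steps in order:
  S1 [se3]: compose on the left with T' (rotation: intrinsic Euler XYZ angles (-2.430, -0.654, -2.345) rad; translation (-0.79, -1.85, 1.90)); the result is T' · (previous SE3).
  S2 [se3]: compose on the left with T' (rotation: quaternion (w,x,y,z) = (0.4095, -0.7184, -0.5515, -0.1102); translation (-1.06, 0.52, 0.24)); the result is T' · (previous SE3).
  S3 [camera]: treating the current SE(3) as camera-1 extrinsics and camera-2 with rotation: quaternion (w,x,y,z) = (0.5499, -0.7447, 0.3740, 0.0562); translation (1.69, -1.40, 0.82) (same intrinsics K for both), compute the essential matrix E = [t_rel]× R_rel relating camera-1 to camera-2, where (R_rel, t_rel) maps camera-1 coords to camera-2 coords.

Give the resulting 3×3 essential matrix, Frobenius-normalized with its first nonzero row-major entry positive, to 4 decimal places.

matrix = [0.1555 0.4255 -0.0080; -0.4206 -0.1837 0.4644; -0.0819 0.4992 0.3352]

after S1 (compose_se3): R=[0.4305 0.1216 -0.8944; -0.4078 0.9102 -0.0726; 0.8052 0.3959 0.4414], t=(-1.1960, -3.0653, 3.8584)
after S2 (compose_se3): R=[-0.4379 0.7318 -0.5221; 0.8968 0.3151 -0.3105; -0.0627 -0.6043 -0.7943], t=(-5.3365, 2.5921, -1.5294)
after S3 (essential): [0.1555 0.4255 -0.0080; -0.4206 -0.1837 0.4644; -0.0819 0.4992 0.3352]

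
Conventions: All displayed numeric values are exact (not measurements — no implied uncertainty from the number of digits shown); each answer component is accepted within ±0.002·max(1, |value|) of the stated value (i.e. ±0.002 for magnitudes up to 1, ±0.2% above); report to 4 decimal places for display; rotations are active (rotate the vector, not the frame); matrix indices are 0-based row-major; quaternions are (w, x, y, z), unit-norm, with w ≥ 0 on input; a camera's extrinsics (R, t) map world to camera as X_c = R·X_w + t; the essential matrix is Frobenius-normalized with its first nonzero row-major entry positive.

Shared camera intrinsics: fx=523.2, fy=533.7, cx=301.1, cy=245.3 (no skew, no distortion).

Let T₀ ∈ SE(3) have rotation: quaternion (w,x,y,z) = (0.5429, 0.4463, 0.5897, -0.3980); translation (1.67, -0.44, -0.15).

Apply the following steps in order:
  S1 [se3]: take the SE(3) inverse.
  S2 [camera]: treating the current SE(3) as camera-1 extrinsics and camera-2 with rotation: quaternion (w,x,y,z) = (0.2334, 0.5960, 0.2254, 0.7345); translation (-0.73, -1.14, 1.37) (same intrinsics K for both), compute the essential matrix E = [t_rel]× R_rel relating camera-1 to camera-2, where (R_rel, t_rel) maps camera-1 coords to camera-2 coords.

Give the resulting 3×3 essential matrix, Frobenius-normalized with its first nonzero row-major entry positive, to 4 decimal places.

after S1 (invert_se3): R=[-0.0122 0.0942 -0.9955; 0.9584 0.2849 0.0152; 0.2850 -0.9539 -0.0938], t=(-0.0875, -1.4730, -0.9098)
after S2 (essential): [0.0770 -0.1753 -0.6071; -0.6647 0.1679 -0.1628; 0.0996 -0.1008 -0.2796]

matrix = [0.0770 -0.1753 -0.6071; -0.6647 0.1679 -0.1628; 0.0996 -0.1008 -0.2796]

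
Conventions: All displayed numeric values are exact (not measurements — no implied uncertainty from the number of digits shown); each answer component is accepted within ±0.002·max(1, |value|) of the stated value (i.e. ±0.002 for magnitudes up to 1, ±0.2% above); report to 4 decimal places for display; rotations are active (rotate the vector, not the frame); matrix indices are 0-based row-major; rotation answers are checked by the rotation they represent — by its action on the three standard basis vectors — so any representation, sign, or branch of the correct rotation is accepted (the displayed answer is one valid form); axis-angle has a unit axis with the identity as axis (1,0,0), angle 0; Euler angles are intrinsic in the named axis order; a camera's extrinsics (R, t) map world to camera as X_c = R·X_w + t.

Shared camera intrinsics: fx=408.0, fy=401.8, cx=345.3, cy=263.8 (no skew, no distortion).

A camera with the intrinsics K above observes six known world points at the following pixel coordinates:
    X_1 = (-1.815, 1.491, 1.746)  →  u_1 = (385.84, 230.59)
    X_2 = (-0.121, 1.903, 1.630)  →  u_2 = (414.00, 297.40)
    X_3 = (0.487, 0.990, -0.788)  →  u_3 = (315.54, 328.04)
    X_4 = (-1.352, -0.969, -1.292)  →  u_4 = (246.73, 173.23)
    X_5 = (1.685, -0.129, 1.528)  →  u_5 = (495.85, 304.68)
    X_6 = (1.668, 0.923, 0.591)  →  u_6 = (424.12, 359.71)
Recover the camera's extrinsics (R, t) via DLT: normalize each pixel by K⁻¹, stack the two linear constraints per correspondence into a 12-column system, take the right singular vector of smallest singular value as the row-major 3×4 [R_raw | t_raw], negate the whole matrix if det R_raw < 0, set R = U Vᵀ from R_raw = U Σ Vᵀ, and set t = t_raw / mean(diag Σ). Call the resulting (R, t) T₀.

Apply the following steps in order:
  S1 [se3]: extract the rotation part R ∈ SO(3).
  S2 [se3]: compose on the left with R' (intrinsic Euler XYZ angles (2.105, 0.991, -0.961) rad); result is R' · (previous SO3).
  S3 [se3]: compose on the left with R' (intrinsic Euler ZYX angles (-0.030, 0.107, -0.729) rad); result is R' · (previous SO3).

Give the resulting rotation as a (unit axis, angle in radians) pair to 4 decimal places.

rotation (axis_angle) = ((0.6754, 0.7317, 0.0920), 2.8315)

source (pnp_recover): camera pose = R=[0.3830 -0.0729 0.9209; 0.6926 0.6823 -0.2340; -0.6112 0.7275 0.3118], t=(0.1199, -0.1200, 6.5597)
after S1 (rot_of_se3): [0.3830 -0.0729 0.9209; 0.6926 0.6823 -0.2340; -0.6112 0.7275 0.3118]
after S2 (compose_so3): [-0.0801 0.8921 0.4447; 0.8128 -0.1998 0.5472; 0.5770 0.4053 -0.7091]
after S3 (compose_so3): [-0.0618 0.9367 0.3447; 0.9929 0.0929 -0.0746; -0.1019 0.3376 -0.9358]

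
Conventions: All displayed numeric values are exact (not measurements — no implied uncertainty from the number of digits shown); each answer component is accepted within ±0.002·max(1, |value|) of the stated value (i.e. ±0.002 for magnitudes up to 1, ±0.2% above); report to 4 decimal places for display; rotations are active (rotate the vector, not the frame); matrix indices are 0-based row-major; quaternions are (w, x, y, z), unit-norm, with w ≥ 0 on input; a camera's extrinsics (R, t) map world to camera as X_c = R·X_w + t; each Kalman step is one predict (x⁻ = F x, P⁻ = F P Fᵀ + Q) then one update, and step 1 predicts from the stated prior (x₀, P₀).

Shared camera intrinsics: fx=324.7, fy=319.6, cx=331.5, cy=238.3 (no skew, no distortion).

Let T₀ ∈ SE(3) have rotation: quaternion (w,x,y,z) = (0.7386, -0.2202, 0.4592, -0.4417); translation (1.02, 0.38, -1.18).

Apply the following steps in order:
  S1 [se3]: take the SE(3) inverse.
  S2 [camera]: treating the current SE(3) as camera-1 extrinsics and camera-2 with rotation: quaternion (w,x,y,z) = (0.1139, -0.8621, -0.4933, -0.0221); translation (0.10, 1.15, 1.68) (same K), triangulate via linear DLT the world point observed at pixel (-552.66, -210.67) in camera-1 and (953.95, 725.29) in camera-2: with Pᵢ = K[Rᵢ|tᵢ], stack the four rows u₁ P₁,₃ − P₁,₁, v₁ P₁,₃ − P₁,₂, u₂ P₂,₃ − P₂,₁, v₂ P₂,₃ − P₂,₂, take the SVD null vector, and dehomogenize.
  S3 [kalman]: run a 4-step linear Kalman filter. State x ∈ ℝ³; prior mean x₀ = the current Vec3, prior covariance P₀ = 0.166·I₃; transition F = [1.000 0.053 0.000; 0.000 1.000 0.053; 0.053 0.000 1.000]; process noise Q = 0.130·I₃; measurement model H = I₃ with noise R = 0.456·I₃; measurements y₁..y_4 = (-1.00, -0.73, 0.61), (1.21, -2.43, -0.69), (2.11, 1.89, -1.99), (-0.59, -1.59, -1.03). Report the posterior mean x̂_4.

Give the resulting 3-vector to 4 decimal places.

result = (0.4354, -0.4627, -0.8351)

after S1 (invert_se3): R=[0.1881 -0.8547 -0.4838; 0.4503 0.5128 -0.7310; 0.8729 -0.0804 0.4813], t=(-0.4379, -1.5167, -0.2919)
after S2 (triangulate): (0.8385, 1.3997, 0.7073)
after S3 (kf_track): (0.4354, -0.4627, -0.8351)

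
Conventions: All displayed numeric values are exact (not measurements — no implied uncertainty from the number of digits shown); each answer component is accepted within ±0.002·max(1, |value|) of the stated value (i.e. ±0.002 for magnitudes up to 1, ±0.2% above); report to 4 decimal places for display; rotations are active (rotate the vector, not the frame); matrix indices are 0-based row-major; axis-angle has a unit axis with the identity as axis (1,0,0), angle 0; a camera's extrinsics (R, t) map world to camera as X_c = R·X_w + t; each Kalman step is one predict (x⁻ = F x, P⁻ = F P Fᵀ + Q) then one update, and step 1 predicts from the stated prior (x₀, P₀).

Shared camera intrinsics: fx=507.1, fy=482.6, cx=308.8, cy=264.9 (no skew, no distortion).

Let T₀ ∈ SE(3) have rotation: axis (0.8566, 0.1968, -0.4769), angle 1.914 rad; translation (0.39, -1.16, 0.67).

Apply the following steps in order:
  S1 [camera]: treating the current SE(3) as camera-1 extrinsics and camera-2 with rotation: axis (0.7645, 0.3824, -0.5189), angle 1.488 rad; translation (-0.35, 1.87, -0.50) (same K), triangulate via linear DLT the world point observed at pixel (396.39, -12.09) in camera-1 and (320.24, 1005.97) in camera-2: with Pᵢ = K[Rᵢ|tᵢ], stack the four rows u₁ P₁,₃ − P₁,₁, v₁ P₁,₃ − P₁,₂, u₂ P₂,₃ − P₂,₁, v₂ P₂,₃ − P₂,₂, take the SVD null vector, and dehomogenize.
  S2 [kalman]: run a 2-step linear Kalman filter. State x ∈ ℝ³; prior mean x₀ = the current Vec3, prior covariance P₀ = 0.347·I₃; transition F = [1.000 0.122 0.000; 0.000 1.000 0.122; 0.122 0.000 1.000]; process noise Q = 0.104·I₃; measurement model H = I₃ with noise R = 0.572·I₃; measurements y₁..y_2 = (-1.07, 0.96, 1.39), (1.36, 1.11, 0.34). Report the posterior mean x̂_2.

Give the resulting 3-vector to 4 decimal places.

after S1 (triangulate): (-1.3479, 1.5448, 0.2695)
after S2 (kf_track): (-0.0678, 1.3576, 0.5109)

result = (-0.0678, 1.3576, 0.5109)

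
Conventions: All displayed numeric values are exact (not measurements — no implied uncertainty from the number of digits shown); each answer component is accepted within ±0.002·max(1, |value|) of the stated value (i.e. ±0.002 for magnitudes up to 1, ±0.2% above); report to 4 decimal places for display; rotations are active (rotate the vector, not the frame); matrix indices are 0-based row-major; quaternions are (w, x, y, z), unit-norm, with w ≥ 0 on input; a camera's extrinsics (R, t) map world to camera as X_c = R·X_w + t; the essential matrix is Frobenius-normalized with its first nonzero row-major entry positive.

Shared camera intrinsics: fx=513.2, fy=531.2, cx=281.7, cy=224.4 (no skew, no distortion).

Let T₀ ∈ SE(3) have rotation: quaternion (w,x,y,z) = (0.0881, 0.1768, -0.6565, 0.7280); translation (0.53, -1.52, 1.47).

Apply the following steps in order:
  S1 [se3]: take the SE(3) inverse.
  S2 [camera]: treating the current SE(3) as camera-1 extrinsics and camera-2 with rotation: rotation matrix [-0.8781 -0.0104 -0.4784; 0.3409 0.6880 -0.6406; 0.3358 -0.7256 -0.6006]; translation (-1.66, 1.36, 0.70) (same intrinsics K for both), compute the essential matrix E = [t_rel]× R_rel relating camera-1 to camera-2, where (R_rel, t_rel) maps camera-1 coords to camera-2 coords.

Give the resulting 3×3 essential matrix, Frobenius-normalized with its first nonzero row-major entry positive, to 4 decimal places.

matrix = [0.2064 -0.1522 0.0984; -0.1379 0.5343 0.4299; 0.4725 -0.1724 0.4270]

after S1 (invert_se3): R=[-0.9220 -0.1039 0.3731; -0.3604 -0.1225 -0.9247; 0.1417 -0.9870 0.0755], t=(-0.2177, 1.3642, -1.6864)
after S2 (essential): [0.2064 -0.1522 0.0984; -0.1379 0.5343 0.4299; 0.4725 -0.1724 0.4270]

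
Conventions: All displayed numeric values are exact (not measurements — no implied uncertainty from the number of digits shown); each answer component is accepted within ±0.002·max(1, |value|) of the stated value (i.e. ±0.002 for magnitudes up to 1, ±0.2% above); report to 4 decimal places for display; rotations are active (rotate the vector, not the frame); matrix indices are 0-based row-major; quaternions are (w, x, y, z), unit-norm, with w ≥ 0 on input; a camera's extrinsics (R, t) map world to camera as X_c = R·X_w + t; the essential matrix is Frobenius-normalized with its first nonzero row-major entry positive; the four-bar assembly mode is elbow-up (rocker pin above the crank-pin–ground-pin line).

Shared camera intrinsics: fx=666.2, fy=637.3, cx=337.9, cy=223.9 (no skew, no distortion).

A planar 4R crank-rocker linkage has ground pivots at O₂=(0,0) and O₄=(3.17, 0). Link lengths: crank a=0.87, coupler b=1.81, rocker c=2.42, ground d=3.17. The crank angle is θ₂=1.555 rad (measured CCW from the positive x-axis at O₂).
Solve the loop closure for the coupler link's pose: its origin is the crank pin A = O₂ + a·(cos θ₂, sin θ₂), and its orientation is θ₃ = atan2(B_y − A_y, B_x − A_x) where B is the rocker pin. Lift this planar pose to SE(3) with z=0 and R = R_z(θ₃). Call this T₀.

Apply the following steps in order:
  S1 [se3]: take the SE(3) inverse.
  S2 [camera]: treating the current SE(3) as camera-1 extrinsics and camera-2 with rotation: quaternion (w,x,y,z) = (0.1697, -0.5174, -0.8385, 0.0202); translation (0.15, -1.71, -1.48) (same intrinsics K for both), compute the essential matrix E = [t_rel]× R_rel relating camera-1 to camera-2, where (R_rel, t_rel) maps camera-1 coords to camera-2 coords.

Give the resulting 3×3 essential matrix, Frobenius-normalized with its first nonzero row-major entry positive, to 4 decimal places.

source (fourbar_fk): coupler pose = R=[0.8552 -0.5184 0.0000; 0.5184 0.8552 0.0000; 0.0000 0.0000 1.0000], t=(0.0137, 0.8699, 0.0000)
after S1 (invert_se3): R=[0.8552 0.5184 0.0000; -0.5184 0.8552 0.0000; 0.0000 0.0000 1.0000], t=(-0.4627, -0.7368, 0.0000)
after S2 (essential): [0.4603 0.0974 0.4498; -0.0827 -0.3987 0.4169; 0.3124 0.3636 -0.0832]

matrix = [0.4603 0.0974 0.4498; -0.0827 -0.3987 0.4169; 0.3124 0.3636 -0.0832]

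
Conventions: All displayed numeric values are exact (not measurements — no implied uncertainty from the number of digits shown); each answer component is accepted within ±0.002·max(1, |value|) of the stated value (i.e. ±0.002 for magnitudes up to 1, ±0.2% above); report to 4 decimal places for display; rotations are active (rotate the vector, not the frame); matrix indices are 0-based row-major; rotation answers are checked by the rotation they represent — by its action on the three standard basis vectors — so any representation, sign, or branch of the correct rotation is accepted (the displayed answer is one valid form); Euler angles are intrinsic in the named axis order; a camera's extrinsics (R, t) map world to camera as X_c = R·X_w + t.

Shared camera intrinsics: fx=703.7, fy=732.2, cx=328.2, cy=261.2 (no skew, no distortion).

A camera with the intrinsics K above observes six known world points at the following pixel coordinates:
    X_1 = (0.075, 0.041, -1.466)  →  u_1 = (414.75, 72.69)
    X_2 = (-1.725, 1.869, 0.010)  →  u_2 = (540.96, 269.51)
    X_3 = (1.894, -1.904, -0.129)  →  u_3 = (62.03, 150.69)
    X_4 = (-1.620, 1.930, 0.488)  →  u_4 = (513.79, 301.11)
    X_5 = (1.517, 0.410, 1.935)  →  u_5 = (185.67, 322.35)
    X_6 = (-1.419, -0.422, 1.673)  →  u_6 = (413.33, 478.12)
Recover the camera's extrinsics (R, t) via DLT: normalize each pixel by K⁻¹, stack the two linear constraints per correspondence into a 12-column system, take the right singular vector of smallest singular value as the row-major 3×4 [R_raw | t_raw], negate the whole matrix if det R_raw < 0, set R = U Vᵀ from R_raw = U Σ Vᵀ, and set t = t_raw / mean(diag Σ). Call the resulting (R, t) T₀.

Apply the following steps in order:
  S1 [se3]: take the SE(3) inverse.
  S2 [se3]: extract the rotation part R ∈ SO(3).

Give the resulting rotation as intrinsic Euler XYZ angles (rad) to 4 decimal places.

source (pnp_recover): camera pose = R=[-0.8737 0.3290 -0.3583; -0.4408 -0.2242 0.8691; 0.2056 0.9173 0.3409], t=(0.2801, -0.2600, 6.5703)
after S1 (invert_se3): R=[-0.8737 -0.4408 0.2056; 0.3290 -0.2242 0.9173; -0.3583 0.8691 0.3409], t=(-1.2206, -6.1776, -1.9137)
after S2 (rot_of_se3): [-0.8737 -0.4408 0.2056; 0.3290 -0.2242 0.9173; -0.3583 0.8691 0.3409]

rotation (euler_xyz) = (-1.2150, 0.2071, 2.6744)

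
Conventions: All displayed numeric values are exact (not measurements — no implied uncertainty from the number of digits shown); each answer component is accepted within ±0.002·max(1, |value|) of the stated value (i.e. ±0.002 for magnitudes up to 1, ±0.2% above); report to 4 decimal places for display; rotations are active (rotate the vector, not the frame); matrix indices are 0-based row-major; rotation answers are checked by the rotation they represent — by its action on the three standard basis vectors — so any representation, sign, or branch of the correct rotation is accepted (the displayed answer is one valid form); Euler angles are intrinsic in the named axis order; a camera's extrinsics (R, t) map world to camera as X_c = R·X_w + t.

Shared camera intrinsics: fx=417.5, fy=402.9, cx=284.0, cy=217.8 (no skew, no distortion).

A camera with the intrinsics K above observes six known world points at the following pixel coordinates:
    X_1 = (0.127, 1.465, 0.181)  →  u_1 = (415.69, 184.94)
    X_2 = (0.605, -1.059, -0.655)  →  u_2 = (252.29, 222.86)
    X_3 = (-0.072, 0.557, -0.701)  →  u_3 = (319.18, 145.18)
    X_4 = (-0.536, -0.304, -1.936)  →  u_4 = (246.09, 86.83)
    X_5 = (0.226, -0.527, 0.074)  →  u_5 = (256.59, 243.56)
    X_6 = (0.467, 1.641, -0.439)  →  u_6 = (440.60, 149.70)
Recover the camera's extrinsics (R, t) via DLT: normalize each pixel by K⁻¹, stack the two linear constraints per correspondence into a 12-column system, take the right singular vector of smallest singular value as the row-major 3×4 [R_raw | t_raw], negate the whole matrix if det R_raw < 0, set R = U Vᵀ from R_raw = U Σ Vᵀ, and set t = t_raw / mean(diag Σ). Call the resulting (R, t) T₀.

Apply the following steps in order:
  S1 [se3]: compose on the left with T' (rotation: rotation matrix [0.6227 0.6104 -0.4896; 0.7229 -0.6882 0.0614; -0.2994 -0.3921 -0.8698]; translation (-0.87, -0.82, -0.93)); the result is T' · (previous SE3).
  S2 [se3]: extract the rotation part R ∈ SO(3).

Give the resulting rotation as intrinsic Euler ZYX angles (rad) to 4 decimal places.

source (pnp_recover): camera pose = R=[0.6327 0.7715 -0.0675; 0.4825 -0.3244 0.8136; 0.6058 -0.5473 -0.5775], t=(-0.0500, -0.0300, 4.4699)
after S1 (compose_se3): R=[0.3919 0.5503 0.7373; 0.1625 0.7474 -0.6442; -0.9056 0.3723 0.2035], t=(-3.1077, -0.5610, -4.7912)
after S2 (rot_of_se3): [0.3919 0.5503 0.7373; 0.1625 0.7474 -0.6442; -0.9056 0.3723 0.2035]

rotation (euler_zyx) = (0.3931, 1.1327, 1.0706)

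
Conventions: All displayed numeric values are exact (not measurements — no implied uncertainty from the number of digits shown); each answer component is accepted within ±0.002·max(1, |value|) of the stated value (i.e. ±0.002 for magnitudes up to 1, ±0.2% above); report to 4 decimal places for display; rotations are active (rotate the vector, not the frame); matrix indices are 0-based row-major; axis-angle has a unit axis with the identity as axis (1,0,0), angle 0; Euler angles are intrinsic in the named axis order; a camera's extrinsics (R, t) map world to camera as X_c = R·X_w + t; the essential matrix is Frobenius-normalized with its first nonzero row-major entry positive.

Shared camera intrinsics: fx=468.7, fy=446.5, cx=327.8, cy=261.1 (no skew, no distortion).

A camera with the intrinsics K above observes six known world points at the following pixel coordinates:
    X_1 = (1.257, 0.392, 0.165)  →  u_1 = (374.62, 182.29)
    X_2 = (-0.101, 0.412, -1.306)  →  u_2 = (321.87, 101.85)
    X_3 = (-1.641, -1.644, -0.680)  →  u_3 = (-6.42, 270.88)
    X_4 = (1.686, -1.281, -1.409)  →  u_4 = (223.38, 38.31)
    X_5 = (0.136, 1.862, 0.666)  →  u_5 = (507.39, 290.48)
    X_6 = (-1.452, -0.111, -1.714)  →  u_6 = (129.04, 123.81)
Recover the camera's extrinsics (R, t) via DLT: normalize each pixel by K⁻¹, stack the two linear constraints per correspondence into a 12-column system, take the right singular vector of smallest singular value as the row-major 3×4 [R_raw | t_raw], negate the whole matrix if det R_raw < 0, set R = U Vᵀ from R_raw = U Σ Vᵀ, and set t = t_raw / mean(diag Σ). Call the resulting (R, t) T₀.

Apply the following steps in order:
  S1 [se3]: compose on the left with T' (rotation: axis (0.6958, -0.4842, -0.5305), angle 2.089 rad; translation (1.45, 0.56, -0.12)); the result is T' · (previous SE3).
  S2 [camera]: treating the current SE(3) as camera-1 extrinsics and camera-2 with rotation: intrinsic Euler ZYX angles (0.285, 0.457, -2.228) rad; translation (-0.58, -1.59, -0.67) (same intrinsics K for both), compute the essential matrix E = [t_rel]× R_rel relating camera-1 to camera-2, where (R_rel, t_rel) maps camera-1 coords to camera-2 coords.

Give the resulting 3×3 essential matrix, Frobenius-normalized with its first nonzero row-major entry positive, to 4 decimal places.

matrix = [0.1314 0.6071 -0.0284; -0.0744 -0.3270 0.0348; -0.1152 0.0671 0.6942]

source (pnp_recover): camera pose = R=[0.2901 0.9477 0.1332; -0.6313 0.0849 0.7709; 0.7192 -0.3077 0.6229], t=(-0.2301, -0.3000, 4.3999)
after S1 (compose_se3): R=[-0.6061 0.5123 -0.6085; -0.3469 -0.8586 -0.3774; -0.7158 -0.0176 0.6981], t=(-2.8690, -0.1441, -0.7141)
after S2 (essential): [0.1314 0.6071 -0.0284; -0.0744 -0.3270 0.0348; -0.1152 0.0671 0.6942]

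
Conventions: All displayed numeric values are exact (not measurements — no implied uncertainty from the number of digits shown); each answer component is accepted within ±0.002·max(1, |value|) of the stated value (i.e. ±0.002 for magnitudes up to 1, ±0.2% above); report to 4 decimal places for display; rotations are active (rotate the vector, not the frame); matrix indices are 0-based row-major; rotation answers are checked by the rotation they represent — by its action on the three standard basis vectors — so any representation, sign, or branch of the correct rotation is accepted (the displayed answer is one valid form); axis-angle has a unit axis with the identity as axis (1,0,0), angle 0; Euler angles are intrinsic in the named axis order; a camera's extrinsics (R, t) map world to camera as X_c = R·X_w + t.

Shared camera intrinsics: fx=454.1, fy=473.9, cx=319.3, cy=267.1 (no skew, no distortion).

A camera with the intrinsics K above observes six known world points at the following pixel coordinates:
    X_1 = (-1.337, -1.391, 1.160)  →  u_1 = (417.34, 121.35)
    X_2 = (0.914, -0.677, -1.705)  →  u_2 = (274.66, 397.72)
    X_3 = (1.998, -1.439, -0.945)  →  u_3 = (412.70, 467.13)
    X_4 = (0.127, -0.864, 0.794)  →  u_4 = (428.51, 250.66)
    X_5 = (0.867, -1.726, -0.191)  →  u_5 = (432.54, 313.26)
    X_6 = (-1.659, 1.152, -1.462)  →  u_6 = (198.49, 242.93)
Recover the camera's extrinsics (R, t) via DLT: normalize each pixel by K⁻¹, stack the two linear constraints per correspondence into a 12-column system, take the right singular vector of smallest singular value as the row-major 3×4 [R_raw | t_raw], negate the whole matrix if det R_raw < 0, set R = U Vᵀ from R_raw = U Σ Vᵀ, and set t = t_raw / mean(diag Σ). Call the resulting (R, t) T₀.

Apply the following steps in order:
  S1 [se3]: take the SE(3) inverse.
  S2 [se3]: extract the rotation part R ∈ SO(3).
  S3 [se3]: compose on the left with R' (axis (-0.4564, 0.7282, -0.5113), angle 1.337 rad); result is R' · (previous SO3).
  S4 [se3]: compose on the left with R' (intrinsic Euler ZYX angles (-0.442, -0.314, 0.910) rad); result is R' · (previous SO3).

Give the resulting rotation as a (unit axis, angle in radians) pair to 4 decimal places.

rotation (axis_angle) = ((-0.6841, 0.2194, -0.6956), 1.4503)

source (pnp_recover): camera pose = R=[0.4182 -0.2968 0.8585; 0.8812 0.3618 -0.3042; -0.2203 0.8837 0.4129], t=(0.4100, 0.2401, 6.2902)
after S1 (invert_se3): R=[0.4182 0.8812 -0.2203; -0.2968 0.3618 0.8837; 0.8585 -0.3042 0.4129], t=(1.0028, -5.5240, -2.8761)
after S2 (rot_of_se3): [0.4182 0.8812 -0.2203; -0.2968 0.3618 0.8837; 0.8585 -0.3042 0.4129]
after S3 (compose_so3): [0.8540 0.1628 0.4941; -0.3689 -0.4802 0.7958; 0.3668 -0.8619 -0.3500]
after S4 (compose_so3): [0.5320 0.5585 0.6365; -0.8226 0.1625 0.5449; 0.2009 -0.8134 0.5459]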